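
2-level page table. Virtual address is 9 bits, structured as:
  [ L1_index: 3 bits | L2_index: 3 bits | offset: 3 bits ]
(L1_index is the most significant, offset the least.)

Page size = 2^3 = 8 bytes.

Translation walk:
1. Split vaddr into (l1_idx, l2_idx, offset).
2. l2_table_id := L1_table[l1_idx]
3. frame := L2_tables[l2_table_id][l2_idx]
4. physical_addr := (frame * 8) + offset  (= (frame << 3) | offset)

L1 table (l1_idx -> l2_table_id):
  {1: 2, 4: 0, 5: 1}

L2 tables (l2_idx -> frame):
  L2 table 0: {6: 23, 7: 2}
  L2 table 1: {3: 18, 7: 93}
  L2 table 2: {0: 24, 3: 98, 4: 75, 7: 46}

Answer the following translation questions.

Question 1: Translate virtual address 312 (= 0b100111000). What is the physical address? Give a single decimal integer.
Answer: 16

Derivation:
vaddr = 312 = 0b100111000
Split: l1_idx=4, l2_idx=7, offset=0
L1[4] = 0
L2[0][7] = 2
paddr = 2 * 8 + 0 = 16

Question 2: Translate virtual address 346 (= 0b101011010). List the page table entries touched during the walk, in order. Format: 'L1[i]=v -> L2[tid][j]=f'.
vaddr = 346 = 0b101011010
Split: l1_idx=5, l2_idx=3, offset=2

Answer: L1[5]=1 -> L2[1][3]=18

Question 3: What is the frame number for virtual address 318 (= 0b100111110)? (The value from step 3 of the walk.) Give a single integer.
Answer: 2

Derivation:
vaddr = 318: l1_idx=4, l2_idx=7
L1[4] = 0; L2[0][7] = 2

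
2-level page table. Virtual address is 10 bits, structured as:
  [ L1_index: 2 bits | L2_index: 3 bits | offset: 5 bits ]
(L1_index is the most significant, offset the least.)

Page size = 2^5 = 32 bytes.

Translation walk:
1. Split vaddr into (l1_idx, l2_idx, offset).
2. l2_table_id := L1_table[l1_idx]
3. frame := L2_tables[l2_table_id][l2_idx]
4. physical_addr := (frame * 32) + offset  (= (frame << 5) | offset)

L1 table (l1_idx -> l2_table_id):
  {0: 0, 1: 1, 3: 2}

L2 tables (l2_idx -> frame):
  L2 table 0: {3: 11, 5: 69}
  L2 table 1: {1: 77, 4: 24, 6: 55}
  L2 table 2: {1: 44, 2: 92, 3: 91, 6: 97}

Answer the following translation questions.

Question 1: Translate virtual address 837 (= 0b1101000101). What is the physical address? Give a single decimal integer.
vaddr = 837 = 0b1101000101
Split: l1_idx=3, l2_idx=2, offset=5
L1[3] = 2
L2[2][2] = 92
paddr = 92 * 32 + 5 = 2949

Answer: 2949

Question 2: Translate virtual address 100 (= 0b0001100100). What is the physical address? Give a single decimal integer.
Answer: 356

Derivation:
vaddr = 100 = 0b0001100100
Split: l1_idx=0, l2_idx=3, offset=4
L1[0] = 0
L2[0][3] = 11
paddr = 11 * 32 + 4 = 356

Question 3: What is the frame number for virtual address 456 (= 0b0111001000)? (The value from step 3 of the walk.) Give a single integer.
Answer: 55

Derivation:
vaddr = 456: l1_idx=1, l2_idx=6
L1[1] = 1; L2[1][6] = 55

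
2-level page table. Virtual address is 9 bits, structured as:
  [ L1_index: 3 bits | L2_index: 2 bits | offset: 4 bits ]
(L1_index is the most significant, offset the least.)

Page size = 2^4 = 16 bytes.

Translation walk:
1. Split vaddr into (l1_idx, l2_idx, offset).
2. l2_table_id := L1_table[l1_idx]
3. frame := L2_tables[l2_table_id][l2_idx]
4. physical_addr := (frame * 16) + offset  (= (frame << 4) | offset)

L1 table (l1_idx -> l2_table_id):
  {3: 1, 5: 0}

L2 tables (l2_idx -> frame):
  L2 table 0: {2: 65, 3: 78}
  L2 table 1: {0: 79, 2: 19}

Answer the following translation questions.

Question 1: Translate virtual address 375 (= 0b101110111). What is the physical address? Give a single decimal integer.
Answer: 1255

Derivation:
vaddr = 375 = 0b101110111
Split: l1_idx=5, l2_idx=3, offset=7
L1[5] = 0
L2[0][3] = 78
paddr = 78 * 16 + 7 = 1255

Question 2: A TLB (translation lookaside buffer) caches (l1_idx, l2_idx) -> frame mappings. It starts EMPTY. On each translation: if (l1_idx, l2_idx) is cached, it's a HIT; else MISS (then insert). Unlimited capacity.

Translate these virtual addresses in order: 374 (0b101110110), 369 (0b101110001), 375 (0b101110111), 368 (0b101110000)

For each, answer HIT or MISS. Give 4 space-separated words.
vaddr=374: (5,3) not in TLB -> MISS, insert
vaddr=369: (5,3) in TLB -> HIT
vaddr=375: (5,3) in TLB -> HIT
vaddr=368: (5,3) in TLB -> HIT

Answer: MISS HIT HIT HIT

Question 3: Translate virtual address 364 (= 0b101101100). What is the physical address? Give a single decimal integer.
Answer: 1052

Derivation:
vaddr = 364 = 0b101101100
Split: l1_idx=5, l2_idx=2, offset=12
L1[5] = 0
L2[0][2] = 65
paddr = 65 * 16 + 12 = 1052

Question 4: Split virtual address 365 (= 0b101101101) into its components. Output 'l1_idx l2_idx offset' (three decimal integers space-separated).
Answer: 5 2 13

Derivation:
vaddr = 365 = 0b101101101
  top 3 bits -> l1_idx = 5
  next 2 bits -> l2_idx = 2
  bottom 4 bits -> offset = 13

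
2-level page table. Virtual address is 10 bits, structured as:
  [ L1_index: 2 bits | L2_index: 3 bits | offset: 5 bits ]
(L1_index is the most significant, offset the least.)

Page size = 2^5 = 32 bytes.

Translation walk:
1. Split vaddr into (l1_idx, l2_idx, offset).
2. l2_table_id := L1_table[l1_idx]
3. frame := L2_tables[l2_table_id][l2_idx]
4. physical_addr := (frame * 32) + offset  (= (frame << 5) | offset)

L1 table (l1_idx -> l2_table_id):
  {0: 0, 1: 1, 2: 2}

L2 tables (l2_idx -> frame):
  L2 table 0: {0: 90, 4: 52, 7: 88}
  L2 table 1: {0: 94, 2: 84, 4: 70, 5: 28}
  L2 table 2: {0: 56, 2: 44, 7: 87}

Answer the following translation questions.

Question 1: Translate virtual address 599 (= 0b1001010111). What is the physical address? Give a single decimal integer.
vaddr = 599 = 0b1001010111
Split: l1_idx=2, l2_idx=2, offset=23
L1[2] = 2
L2[2][2] = 44
paddr = 44 * 32 + 23 = 1431

Answer: 1431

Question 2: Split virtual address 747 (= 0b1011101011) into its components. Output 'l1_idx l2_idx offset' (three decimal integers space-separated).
vaddr = 747 = 0b1011101011
  top 2 bits -> l1_idx = 2
  next 3 bits -> l2_idx = 7
  bottom 5 bits -> offset = 11

Answer: 2 7 11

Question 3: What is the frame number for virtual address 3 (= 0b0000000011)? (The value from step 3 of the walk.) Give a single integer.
Answer: 90

Derivation:
vaddr = 3: l1_idx=0, l2_idx=0
L1[0] = 0; L2[0][0] = 90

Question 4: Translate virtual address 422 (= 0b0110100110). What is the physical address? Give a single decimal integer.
vaddr = 422 = 0b0110100110
Split: l1_idx=1, l2_idx=5, offset=6
L1[1] = 1
L2[1][5] = 28
paddr = 28 * 32 + 6 = 902

Answer: 902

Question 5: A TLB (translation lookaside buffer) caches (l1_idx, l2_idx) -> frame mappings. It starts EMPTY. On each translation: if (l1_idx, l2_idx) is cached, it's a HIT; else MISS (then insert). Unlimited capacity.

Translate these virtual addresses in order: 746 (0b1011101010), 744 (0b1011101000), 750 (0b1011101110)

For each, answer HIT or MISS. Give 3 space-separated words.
Answer: MISS HIT HIT

Derivation:
vaddr=746: (2,7) not in TLB -> MISS, insert
vaddr=744: (2,7) in TLB -> HIT
vaddr=750: (2,7) in TLB -> HIT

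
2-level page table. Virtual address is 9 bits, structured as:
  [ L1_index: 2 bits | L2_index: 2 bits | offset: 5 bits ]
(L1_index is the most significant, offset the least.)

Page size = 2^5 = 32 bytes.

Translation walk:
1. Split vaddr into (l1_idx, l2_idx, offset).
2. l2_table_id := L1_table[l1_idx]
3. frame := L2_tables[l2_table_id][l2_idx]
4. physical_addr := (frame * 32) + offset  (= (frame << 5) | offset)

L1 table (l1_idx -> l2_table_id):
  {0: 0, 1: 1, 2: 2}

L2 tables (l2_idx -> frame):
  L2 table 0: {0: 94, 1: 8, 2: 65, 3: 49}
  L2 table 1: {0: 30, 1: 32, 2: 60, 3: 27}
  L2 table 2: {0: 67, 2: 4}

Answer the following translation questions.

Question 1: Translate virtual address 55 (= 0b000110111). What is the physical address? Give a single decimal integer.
Answer: 279

Derivation:
vaddr = 55 = 0b000110111
Split: l1_idx=0, l2_idx=1, offset=23
L1[0] = 0
L2[0][1] = 8
paddr = 8 * 32 + 23 = 279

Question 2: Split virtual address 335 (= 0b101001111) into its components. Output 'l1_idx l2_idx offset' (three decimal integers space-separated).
Answer: 2 2 15

Derivation:
vaddr = 335 = 0b101001111
  top 2 bits -> l1_idx = 2
  next 2 bits -> l2_idx = 2
  bottom 5 bits -> offset = 15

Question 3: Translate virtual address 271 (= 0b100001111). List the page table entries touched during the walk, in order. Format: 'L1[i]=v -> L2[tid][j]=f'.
vaddr = 271 = 0b100001111
Split: l1_idx=2, l2_idx=0, offset=15

Answer: L1[2]=2 -> L2[2][0]=67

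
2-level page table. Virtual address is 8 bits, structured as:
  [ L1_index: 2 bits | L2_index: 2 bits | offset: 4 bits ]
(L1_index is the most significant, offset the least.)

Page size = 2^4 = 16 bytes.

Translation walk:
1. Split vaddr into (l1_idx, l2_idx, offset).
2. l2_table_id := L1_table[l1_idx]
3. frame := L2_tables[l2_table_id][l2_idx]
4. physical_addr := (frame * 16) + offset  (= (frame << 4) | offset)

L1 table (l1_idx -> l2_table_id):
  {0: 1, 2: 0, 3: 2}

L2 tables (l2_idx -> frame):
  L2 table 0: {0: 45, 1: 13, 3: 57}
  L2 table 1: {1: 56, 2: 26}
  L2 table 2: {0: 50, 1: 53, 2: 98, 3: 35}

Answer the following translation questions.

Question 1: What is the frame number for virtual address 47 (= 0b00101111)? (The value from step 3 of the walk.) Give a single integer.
vaddr = 47: l1_idx=0, l2_idx=2
L1[0] = 1; L2[1][2] = 26

Answer: 26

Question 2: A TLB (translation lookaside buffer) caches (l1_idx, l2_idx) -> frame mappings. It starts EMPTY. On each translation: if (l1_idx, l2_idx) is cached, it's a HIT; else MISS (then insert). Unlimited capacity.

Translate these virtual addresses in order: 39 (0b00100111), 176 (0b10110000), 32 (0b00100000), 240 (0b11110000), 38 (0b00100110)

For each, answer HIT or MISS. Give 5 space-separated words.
vaddr=39: (0,2) not in TLB -> MISS, insert
vaddr=176: (2,3) not in TLB -> MISS, insert
vaddr=32: (0,2) in TLB -> HIT
vaddr=240: (3,3) not in TLB -> MISS, insert
vaddr=38: (0,2) in TLB -> HIT

Answer: MISS MISS HIT MISS HIT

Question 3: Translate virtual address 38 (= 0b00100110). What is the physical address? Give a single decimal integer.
Answer: 422

Derivation:
vaddr = 38 = 0b00100110
Split: l1_idx=0, l2_idx=2, offset=6
L1[0] = 1
L2[1][2] = 26
paddr = 26 * 16 + 6 = 422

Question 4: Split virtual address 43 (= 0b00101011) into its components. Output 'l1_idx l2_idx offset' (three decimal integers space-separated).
Answer: 0 2 11

Derivation:
vaddr = 43 = 0b00101011
  top 2 bits -> l1_idx = 0
  next 2 bits -> l2_idx = 2
  bottom 4 bits -> offset = 11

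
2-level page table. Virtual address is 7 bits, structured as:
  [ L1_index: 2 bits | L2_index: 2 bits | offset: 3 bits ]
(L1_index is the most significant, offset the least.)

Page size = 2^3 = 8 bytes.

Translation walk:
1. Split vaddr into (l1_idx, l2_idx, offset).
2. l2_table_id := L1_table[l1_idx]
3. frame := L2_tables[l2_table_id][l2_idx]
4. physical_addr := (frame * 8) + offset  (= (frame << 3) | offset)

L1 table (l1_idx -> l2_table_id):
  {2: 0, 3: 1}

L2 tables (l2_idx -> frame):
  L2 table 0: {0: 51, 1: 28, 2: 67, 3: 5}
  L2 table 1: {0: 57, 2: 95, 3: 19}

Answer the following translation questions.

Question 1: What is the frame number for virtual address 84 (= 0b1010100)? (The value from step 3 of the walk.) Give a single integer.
Answer: 67

Derivation:
vaddr = 84: l1_idx=2, l2_idx=2
L1[2] = 0; L2[0][2] = 67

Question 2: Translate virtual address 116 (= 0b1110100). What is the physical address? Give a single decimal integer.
Answer: 764

Derivation:
vaddr = 116 = 0b1110100
Split: l1_idx=3, l2_idx=2, offset=4
L1[3] = 1
L2[1][2] = 95
paddr = 95 * 8 + 4 = 764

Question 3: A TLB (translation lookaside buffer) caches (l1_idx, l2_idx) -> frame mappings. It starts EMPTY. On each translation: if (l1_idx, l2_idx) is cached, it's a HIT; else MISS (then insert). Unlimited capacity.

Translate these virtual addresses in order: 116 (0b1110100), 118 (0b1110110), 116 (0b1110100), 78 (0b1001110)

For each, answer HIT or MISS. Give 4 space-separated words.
vaddr=116: (3,2) not in TLB -> MISS, insert
vaddr=118: (3,2) in TLB -> HIT
vaddr=116: (3,2) in TLB -> HIT
vaddr=78: (2,1) not in TLB -> MISS, insert

Answer: MISS HIT HIT MISS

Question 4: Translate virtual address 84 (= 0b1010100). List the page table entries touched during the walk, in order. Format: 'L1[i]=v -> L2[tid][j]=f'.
vaddr = 84 = 0b1010100
Split: l1_idx=2, l2_idx=2, offset=4

Answer: L1[2]=0 -> L2[0][2]=67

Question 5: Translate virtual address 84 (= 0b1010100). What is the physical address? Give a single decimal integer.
vaddr = 84 = 0b1010100
Split: l1_idx=2, l2_idx=2, offset=4
L1[2] = 0
L2[0][2] = 67
paddr = 67 * 8 + 4 = 540

Answer: 540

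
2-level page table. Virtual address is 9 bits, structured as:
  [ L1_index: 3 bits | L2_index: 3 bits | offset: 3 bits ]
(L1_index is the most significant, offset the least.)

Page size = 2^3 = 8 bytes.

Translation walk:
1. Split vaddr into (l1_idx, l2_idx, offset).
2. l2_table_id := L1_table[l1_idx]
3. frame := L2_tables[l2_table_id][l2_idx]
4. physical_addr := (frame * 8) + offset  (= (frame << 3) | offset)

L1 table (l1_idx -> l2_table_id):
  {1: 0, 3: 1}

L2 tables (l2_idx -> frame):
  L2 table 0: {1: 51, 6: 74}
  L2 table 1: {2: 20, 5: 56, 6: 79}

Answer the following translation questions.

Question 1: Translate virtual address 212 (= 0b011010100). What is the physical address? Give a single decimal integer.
Answer: 164

Derivation:
vaddr = 212 = 0b011010100
Split: l1_idx=3, l2_idx=2, offset=4
L1[3] = 1
L2[1][2] = 20
paddr = 20 * 8 + 4 = 164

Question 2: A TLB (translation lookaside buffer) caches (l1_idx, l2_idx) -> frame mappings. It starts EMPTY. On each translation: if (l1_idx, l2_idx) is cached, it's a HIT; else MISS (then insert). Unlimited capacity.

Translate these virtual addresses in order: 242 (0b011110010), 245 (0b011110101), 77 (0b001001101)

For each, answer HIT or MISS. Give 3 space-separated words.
Answer: MISS HIT MISS

Derivation:
vaddr=242: (3,6) not in TLB -> MISS, insert
vaddr=245: (3,6) in TLB -> HIT
vaddr=77: (1,1) not in TLB -> MISS, insert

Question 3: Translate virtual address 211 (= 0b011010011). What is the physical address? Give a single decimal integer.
vaddr = 211 = 0b011010011
Split: l1_idx=3, l2_idx=2, offset=3
L1[3] = 1
L2[1][2] = 20
paddr = 20 * 8 + 3 = 163

Answer: 163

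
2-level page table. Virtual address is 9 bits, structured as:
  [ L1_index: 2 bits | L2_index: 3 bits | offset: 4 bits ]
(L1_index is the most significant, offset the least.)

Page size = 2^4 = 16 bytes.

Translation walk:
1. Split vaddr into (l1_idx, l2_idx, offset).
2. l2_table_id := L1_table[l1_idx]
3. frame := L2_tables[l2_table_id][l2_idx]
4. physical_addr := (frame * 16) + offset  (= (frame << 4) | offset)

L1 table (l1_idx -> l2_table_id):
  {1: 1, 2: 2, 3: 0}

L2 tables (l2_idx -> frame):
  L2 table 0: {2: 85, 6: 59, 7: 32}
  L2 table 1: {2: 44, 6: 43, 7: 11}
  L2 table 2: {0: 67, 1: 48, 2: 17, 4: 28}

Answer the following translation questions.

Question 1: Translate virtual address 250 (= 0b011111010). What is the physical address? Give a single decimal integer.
Answer: 186

Derivation:
vaddr = 250 = 0b011111010
Split: l1_idx=1, l2_idx=7, offset=10
L1[1] = 1
L2[1][7] = 11
paddr = 11 * 16 + 10 = 186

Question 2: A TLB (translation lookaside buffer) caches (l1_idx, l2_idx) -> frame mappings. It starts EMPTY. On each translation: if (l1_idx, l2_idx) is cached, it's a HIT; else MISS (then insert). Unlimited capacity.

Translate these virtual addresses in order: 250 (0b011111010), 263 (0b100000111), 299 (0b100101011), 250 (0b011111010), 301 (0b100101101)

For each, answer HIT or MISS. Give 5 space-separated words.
Answer: MISS MISS MISS HIT HIT

Derivation:
vaddr=250: (1,7) not in TLB -> MISS, insert
vaddr=263: (2,0) not in TLB -> MISS, insert
vaddr=299: (2,2) not in TLB -> MISS, insert
vaddr=250: (1,7) in TLB -> HIT
vaddr=301: (2,2) in TLB -> HIT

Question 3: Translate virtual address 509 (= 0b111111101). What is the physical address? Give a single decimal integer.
vaddr = 509 = 0b111111101
Split: l1_idx=3, l2_idx=7, offset=13
L1[3] = 0
L2[0][7] = 32
paddr = 32 * 16 + 13 = 525

Answer: 525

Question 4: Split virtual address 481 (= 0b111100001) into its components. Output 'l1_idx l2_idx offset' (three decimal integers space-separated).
vaddr = 481 = 0b111100001
  top 2 bits -> l1_idx = 3
  next 3 bits -> l2_idx = 6
  bottom 4 bits -> offset = 1

Answer: 3 6 1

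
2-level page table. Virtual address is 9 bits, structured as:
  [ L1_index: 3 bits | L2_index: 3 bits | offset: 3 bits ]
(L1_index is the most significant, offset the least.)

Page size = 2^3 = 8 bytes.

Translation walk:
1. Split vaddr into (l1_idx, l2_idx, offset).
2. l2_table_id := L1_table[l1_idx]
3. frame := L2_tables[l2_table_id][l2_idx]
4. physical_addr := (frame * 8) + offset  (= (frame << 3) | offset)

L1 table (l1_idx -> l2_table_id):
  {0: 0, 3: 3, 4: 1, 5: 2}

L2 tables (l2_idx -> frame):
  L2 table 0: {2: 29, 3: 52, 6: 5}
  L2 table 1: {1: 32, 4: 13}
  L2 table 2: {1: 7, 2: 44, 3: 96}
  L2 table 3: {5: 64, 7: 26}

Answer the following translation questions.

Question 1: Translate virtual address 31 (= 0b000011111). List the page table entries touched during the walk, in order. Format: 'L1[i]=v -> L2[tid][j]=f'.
Answer: L1[0]=0 -> L2[0][3]=52

Derivation:
vaddr = 31 = 0b000011111
Split: l1_idx=0, l2_idx=3, offset=7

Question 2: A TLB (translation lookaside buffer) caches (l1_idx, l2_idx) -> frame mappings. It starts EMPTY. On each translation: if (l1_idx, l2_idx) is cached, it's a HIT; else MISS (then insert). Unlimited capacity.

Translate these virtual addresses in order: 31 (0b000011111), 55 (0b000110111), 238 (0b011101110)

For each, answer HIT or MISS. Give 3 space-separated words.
vaddr=31: (0,3) not in TLB -> MISS, insert
vaddr=55: (0,6) not in TLB -> MISS, insert
vaddr=238: (3,5) not in TLB -> MISS, insert

Answer: MISS MISS MISS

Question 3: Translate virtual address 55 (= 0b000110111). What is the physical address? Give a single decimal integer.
Answer: 47

Derivation:
vaddr = 55 = 0b000110111
Split: l1_idx=0, l2_idx=6, offset=7
L1[0] = 0
L2[0][6] = 5
paddr = 5 * 8 + 7 = 47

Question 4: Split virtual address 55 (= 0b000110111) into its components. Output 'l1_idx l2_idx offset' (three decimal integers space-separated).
vaddr = 55 = 0b000110111
  top 3 bits -> l1_idx = 0
  next 3 bits -> l2_idx = 6
  bottom 3 bits -> offset = 7

Answer: 0 6 7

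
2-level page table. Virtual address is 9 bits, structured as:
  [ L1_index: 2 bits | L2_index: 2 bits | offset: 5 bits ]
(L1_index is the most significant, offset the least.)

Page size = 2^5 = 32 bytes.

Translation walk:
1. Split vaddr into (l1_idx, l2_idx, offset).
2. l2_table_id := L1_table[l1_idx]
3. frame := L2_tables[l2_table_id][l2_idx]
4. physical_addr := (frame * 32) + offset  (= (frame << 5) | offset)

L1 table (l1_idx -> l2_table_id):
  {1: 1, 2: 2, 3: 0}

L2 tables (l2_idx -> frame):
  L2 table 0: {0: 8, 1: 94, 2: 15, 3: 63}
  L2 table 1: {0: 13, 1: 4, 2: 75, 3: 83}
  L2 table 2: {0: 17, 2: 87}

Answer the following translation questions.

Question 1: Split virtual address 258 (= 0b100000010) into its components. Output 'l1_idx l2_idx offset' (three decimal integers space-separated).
Answer: 2 0 2

Derivation:
vaddr = 258 = 0b100000010
  top 2 bits -> l1_idx = 2
  next 2 bits -> l2_idx = 0
  bottom 5 bits -> offset = 2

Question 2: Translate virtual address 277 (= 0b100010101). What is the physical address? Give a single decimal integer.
vaddr = 277 = 0b100010101
Split: l1_idx=2, l2_idx=0, offset=21
L1[2] = 2
L2[2][0] = 17
paddr = 17 * 32 + 21 = 565

Answer: 565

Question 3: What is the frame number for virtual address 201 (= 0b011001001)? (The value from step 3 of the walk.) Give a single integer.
Answer: 75

Derivation:
vaddr = 201: l1_idx=1, l2_idx=2
L1[1] = 1; L2[1][2] = 75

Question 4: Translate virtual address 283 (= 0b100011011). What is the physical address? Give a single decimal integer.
vaddr = 283 = 0b100011011
Split: l1_idx=2, l2_idx=0, offset=27
L1[2] = 2
L2[2][0] = 17
paddr = 17 * 32 + 27 = 571

Answer: 571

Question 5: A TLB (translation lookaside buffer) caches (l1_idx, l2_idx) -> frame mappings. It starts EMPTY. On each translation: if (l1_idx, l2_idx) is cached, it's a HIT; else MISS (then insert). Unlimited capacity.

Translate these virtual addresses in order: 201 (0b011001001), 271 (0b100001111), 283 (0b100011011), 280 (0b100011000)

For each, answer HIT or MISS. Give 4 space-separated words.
vaddr=201: (1,2) not in TLB -> MISS, insert
vaddr=271: (2,0) not in TLB -> MISS, insert
vaddr=283: (2,0) in TLB -> HIT
vaddr=280: (2,0) in TLB -> HIT

Answer: MISS MISS HIT HIT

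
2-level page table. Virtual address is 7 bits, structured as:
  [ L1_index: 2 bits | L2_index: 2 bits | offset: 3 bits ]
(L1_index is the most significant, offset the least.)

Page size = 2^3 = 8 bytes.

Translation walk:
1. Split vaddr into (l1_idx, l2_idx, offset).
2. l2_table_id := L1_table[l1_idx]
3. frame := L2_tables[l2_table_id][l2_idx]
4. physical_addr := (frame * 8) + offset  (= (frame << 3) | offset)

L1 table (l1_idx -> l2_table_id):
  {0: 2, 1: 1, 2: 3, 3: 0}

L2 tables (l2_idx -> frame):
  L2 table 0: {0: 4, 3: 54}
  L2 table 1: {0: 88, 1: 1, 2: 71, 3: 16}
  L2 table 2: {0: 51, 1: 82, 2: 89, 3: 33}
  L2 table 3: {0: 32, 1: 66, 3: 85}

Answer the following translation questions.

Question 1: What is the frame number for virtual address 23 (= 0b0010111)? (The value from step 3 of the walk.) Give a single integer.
vaddr = 23: l1_idx=0, l2_idx=2
L1[0] = 2; L2[2][2] = 89

Answer: 89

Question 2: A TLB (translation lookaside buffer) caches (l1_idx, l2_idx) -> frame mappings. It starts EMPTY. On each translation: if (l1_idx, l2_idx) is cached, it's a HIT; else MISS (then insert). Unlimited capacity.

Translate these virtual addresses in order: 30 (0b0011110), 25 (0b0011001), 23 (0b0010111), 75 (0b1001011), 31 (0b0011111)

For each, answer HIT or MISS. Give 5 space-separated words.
vaddr=30: (0,3) not in TLB -> MISS, insert
vaddr=25: (0,3) in TLB -> HIT
vaddr=23: (0,2) not in TLB -> MISS, insert
vaddr=75: (2,1) not in TLB -> MISS, insert
vaddr=31: (0,3) in TLB -> HIT

Answer: MISS HIT MISS MISS HIT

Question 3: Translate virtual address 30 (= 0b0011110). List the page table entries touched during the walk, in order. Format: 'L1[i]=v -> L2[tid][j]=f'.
Answer: L1[0]=2 -> L2[2][3]=33

Derivation:
vaddr = 30 = 0b0011110
Split: l1_idx=0, l2_idx=3, offset=6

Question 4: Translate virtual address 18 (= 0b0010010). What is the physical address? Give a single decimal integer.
Answer: 714

Derivation:
vaddr = 18 = 0b0010010
Split: l1_idx=0, l2_idx=2, offset=2
L1[0] = 2
L2[2][2] = 89
paddr = 89 * 8 + 2 = 714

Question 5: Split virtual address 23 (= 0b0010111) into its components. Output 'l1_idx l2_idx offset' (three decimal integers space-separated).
vaddr = 23 = 0b0010111
  top 2 bits -> l1_idx = 0
  next 2 bits -> l2_idx = 2
  bottom 3 bits -> offset = 7

Answer: 0 2 7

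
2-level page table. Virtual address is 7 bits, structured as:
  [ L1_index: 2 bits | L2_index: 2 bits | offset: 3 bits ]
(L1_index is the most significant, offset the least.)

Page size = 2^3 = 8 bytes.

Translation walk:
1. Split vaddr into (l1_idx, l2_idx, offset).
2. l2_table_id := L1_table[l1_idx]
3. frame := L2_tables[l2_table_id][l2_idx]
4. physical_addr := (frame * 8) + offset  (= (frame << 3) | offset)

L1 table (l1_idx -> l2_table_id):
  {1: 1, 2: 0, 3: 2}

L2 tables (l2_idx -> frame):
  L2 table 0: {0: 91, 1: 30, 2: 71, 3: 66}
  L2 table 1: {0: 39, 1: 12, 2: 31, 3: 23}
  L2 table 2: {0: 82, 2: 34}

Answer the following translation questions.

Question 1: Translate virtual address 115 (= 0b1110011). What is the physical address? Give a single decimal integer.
vaddr = 115 = 0b1110011
Split: l1_idx=3, l2_idx=2, offset=3
L1[3] = 2
L2[2][2] = 34
paddr = 34 * 8 + 3 = 275

Answer: 275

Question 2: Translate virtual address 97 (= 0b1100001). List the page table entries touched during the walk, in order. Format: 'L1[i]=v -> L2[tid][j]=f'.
Answer: L1[3]=2 -> L2[2][0]=82

Derivation:
vaddr = 97 = 0b1100001
Split: l1_idx=3, l2_idx=0, offset=1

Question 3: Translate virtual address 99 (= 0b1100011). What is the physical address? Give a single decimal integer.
vaddr = 99 = 0b1100011
Split: l1_idx=3, l2_idx=0, offset=3
L1[3] = 2
L2[2][0] = 82
paddr = 82 * 8 + 3 = 659

Answer: 659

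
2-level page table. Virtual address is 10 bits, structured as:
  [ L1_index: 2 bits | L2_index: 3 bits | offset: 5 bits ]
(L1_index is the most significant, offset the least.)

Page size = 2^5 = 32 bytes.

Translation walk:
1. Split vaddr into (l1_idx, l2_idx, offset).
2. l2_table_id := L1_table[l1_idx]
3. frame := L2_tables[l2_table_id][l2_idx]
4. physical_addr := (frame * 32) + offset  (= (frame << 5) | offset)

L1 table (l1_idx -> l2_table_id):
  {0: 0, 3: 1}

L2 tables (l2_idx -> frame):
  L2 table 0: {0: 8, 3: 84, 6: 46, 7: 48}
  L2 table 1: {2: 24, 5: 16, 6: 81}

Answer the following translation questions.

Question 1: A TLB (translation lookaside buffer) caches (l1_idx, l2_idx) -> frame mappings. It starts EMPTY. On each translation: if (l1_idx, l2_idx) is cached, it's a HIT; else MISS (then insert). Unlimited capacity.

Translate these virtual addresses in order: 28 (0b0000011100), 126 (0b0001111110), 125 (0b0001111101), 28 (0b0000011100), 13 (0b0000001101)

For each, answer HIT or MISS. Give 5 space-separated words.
Answer: MISS MISS HIT HIT HIT

Derivation:
vaddr=28: (0,0) not in TLB -> MISS, insert
vaddr=126: (0,3) not in TLB -> MISS, insert
vaddr=125: (0,3) in TLB -> HIT
vaddr=28: (0,0) in TLB -> HIT
vaddr=13: (0,0) in TLB -> HIT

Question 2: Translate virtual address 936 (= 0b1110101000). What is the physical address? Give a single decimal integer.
vaddr = 936 = 0b1110101000
Split: l1_idx=3, l2_idx=5, offset=8
L1[3] = 1
L2[1][5] = 16
paddr = 16 * 32 + 8 = 520

Answer: 520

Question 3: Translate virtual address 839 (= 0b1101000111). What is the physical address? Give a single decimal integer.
Answer: 775

Derivation:
vaddr = 839 = 0b1101000111
Split: l1_idx=3, l2_idx=2, offset=7
L1[3] = 1
L2[1][2] = 24
paddr = 24 * 32 + 7 = 775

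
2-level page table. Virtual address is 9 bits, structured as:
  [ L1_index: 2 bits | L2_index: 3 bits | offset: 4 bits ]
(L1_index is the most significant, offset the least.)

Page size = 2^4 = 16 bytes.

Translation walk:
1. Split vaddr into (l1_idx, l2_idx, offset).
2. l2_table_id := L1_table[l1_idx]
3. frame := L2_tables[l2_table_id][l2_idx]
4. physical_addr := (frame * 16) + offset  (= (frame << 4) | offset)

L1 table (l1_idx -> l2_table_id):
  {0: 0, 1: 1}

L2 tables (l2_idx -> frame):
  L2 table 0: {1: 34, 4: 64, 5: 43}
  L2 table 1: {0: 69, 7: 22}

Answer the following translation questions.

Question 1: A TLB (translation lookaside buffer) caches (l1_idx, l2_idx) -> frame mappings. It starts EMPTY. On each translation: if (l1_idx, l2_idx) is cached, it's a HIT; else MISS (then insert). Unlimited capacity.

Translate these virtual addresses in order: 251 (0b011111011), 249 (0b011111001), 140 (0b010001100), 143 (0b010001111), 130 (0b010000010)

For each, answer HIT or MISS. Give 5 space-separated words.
vaddr=251: (1,7) not in TLB -> MISS, insert
vaddr=249: (1,7) in TLB -> HIT
vaddr=140: (1,0) not in TLB -> MISS, insert
vaddr=143: (1,0) in TLB -> HIT
vaddr=130: (1,0) in TLB -> HIT

Answer: MISS HIT MISS HIT HIT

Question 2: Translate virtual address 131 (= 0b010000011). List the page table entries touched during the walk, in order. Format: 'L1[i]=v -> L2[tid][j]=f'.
vaddr = 131 = 0b010000011
Split: l1_idx=1, l2_idx=0, offset=3

Answer: L1[1]=1 -> L2[1][0]=69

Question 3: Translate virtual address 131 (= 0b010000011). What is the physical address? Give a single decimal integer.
vaddr = 131 = 0b010000011
Split: l1_idx=1, l2_idx=0, offset=3
L1[1] = 1
L2[1][0] = 69
paddr = 69 * 16 + 3 = 1107

Answer: 1107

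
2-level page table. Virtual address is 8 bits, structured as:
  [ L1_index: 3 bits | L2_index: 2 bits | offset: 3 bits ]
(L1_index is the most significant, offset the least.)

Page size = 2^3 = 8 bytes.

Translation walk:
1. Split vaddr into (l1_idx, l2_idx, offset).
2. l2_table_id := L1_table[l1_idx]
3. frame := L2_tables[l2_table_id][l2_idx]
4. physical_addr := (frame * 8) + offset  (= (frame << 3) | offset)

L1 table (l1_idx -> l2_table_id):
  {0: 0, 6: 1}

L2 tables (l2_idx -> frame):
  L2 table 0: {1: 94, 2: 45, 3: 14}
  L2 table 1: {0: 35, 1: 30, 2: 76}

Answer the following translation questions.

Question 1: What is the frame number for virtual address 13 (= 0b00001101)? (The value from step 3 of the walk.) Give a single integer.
vaddr = 13: l1_idx=0, l2_idx=1
L1[0] = 0; L2[0][1] = 94

Answer: 94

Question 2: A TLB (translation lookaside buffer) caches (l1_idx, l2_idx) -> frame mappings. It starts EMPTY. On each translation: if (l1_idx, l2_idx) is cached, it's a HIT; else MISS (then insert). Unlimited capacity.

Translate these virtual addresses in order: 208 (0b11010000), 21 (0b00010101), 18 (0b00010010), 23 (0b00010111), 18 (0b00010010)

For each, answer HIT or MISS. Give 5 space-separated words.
Answer: MISS MISS HIT HIT HIT

Derivation:
vaddr=208: (6,2) not in TLB -> MISS, insert
vaddr=21: (0,2) not in TLB -> MISS, insert
vaddr=18: (0,2) in TLB -> HIT
vaddr=23: (0,2) in TLB -> HIT
vaddr=18: (0,2) in TLB -> HIT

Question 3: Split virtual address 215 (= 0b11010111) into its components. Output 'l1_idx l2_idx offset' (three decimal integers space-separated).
Answer: 6 2 7

Derivation:
vaddr = 215 = 0b11010111
  top 3 bits -> l1_idx = 6
  next 2 bits -> l2_idx = 2
  bottom 3 bits -> offset = 7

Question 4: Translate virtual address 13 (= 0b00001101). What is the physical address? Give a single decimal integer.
vaddr = 13 = 0b00001101
Split: l1_idx=0, l2_idx=1, offset=5
L1[0] = 0
L2[0][1] = 94
paddr = 94 * 8 + 5 = 757

Answer: 757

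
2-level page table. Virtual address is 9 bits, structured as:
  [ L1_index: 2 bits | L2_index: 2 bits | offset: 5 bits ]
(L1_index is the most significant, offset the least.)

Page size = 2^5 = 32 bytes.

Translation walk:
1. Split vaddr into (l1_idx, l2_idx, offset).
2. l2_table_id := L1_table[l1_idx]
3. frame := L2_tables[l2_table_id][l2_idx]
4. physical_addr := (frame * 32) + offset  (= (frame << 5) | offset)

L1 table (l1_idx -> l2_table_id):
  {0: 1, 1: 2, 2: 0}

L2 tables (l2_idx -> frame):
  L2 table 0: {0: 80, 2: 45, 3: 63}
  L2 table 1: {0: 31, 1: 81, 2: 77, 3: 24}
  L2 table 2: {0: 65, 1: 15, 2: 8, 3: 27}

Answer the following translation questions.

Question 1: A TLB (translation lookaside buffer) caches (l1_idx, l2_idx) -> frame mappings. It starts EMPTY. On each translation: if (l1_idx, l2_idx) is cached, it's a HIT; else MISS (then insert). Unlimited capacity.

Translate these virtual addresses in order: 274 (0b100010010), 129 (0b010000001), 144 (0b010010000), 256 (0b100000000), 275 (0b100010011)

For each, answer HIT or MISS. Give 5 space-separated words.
vaddr=274: (2,0) not in TLB -> MISS, insert
vaddr=129: (1,0) not in TLB -> MISS, insert
vaddr=144: (1,0) in TLB -> HIT
vaddr=256: (2,0) in TLB -> HIT
vaddr=275: (2,0) in TLB -> HIT

Answer: MISS MISS HIT HIT HIT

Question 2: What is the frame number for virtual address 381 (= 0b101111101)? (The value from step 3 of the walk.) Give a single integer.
vaddr = 381: l1_idx=2, l2_idx=3
L1[2] = 0; L2[0][3] = 63

Answer: 63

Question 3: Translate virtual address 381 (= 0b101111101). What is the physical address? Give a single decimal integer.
vaddr = 381 = 0b101111101
Split: l1_idx=2, l2_idx=3, offset=29
L1[2] = 0
L2[0][3] = 63
paddr = 63 * 32 + 29 = 2045

Answer: 2045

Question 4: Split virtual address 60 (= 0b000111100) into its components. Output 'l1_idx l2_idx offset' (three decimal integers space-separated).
Answer: 0 1 28

Derivation:
vaddr = 60 = 0b000111100
  top 2 bits -> l1_idx = 0
  next 2 bits -> l2_idx = 1
  bottom 5 bits -> offset = 28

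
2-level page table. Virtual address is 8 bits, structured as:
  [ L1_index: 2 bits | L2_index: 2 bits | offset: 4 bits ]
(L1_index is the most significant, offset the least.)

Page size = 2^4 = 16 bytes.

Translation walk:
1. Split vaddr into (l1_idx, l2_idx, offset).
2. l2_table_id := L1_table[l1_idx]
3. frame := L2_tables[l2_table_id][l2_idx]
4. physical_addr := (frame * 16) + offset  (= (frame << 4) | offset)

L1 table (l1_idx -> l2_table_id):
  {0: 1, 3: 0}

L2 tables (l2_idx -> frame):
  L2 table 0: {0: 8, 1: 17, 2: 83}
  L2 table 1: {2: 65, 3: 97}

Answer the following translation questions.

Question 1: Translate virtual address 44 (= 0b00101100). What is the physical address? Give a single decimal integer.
vaddr = 44 = 0b00101100
Split: l1_idx=0, l2_idx=2, offset=12
L1[0] = 1
L2[1][2] = 65
paddr = 65 * 16 + 12 = 1052

Answer: 1052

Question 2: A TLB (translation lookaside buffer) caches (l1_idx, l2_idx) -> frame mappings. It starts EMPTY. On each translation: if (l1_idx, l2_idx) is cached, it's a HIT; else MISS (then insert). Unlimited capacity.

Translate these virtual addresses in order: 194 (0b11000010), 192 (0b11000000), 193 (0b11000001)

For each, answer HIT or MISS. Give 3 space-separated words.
vaddr=194: (3,0) not in TLB -> MISS, insert
vaddr=192: (3,0) in TLB -> HIT
vaddr=193: (3,0) in TLB -> HIT

Answer: MISS HIT HIT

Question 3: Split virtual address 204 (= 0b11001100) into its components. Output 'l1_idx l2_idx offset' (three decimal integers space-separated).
Answer: 3 0 12

Derivation:
vaddr = 204 = 0b11001100
  top 2 bits -> l1_idx = 3
  next 2 bits -> l2_idx = 0
  bottom 4 bits -> offset = 12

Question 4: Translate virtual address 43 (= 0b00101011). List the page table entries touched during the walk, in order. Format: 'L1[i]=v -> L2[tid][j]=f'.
Answer: L1[0]=1 -> L2[1][2]=65

Derivation:
vaddr = 43 = 0b00101011
Split: l1_idx=0, l2_idx=2, offset=11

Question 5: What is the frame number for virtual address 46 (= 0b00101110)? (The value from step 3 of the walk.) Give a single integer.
Answer: 65

Derivation:
vaddr = 46: l1_idx=0, l2_idx=2
L1[0] = 1; L2[1][2] = 65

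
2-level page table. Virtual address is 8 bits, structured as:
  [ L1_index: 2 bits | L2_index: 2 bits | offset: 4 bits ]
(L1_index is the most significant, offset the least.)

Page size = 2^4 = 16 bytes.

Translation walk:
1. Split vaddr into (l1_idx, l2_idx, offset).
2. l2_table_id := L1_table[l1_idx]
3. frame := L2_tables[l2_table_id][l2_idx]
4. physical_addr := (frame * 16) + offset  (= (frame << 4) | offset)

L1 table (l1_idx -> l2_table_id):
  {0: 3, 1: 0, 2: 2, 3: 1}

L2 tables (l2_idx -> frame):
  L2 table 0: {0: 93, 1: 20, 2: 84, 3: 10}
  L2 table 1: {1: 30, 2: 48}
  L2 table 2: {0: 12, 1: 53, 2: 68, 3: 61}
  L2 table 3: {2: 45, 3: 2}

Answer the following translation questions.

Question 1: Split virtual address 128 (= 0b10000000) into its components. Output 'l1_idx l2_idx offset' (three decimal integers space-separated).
Answer: 2 0 0

Derivation:
vaddr = 128 = 0b10000000
  top 2 bits -> l1_idx = 2
  next 2 bits -> l2_idx = 0
  bottom 4 bits -> offset = 0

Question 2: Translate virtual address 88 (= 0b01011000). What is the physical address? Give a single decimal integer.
vaddr = 88 = 0b01011000
Split: l1_idx=1, l2_idx=1, offset=8
L1[1] = 0
L2[0][1] = 20
paddr = 20 * 16 + 8 = 328

Answer: 328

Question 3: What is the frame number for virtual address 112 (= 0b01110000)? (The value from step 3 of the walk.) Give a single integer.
Answer: 10

Derivation:
vaddr = 112: l1_idx=1, l2_idx=3
L1[1] = 0; L2[0][3] = 10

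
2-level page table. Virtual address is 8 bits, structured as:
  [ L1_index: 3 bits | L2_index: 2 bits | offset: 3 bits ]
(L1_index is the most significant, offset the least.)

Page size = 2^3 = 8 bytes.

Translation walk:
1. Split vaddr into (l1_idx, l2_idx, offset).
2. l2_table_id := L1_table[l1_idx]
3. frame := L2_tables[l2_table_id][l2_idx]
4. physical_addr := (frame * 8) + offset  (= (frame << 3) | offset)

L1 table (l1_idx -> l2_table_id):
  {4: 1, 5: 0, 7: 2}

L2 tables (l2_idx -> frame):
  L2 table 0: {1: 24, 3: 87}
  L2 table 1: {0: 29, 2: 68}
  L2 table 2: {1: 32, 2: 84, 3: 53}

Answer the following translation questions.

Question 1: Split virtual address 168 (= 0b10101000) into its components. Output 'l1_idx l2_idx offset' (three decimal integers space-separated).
vaddr = 168 = 0b10101000
  top 3 bits -> l1_idx = 5
  next 2 bits -> l2_idx = 1
  bottom 3 bits -> offset = 0

Answer: 5 1 0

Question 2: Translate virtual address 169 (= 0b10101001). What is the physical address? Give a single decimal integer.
vaddr = 169 = 0b10101001
Split: l1_idx=5, l2_idx=1, offset=1
L1[5] = 0
L2[0][1] = 24
paddr = 24 * 8 + 1 = 193

Answer: 193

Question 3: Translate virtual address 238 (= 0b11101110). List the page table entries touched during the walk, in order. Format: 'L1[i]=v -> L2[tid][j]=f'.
vaddr = 238 = 0b11101110
Split: l1_idx=7, l2_idx=1, offset=6

Answer: L1[7]=2 -> L2[2][1]=32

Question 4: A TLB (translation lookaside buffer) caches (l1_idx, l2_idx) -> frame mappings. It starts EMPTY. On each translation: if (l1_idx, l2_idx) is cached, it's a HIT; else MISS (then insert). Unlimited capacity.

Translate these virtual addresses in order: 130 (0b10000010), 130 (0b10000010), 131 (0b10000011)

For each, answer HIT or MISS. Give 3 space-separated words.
Answer: MISS HIT HIT

Derivation:
vaddr=130: (4,0) not in TLB -> MISS, insert
vaddr=130: (4,0) in TLB -> HIT
vaddr=131: (4,0) in TLB -> HIT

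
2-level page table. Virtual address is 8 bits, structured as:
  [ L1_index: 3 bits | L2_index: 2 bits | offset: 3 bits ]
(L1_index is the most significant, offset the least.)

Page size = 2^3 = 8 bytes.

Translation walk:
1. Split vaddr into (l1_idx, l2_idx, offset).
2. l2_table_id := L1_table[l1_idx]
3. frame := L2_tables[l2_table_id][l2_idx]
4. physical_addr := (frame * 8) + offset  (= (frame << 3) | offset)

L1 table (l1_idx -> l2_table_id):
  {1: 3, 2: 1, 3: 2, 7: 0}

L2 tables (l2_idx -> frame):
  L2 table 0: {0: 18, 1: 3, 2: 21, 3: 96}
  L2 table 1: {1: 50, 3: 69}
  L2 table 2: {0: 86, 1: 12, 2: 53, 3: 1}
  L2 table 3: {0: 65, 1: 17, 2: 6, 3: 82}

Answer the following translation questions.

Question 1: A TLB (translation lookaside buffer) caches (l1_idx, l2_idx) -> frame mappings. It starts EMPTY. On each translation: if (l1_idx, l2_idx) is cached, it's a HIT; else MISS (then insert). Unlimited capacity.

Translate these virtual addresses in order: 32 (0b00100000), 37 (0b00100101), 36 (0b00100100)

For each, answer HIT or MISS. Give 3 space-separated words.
Answer: MISS HIT HIT

Derivation:
vaddr=32: (1,0) not in TLB -> MISS, insert
vaddr=37: (1,0) in TLB -> HIT
vaddr=36: (1,0) in TLB -> HIT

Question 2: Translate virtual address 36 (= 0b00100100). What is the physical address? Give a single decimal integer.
Answer: 524

Derivation:
vaddr = 36 = 0b00100100
Split: l1_idx=1, l2_idx=0, offset=4
L1[1] = 3
L2[3][0] = 65
paddr = 65 * 8 + 4 = 524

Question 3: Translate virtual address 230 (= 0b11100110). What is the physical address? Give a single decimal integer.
vaddr = 230 = 0b11100110
Split: l1_idx=7, l2_idx=0, offset=6
L1[7] = 0
L2[0][0] = 18
paddr = 18 * 8 + 6 = 150

Answer: 150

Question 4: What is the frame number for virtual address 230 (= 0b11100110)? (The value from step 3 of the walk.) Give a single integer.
vaddr = 230: l1_idx=7, l2_idx=0
L1[7] = 0; L2[0][0] = 18

Answer: 18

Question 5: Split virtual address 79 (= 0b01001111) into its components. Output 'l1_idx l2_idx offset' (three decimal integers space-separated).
vaddr = 79 = 0b01001111
  top 3 bits -> l1_idx = 2
  next 2 bits -> l2_idx = 1
  bottom 3 bits -> offset = 7

Answer: 2 1 7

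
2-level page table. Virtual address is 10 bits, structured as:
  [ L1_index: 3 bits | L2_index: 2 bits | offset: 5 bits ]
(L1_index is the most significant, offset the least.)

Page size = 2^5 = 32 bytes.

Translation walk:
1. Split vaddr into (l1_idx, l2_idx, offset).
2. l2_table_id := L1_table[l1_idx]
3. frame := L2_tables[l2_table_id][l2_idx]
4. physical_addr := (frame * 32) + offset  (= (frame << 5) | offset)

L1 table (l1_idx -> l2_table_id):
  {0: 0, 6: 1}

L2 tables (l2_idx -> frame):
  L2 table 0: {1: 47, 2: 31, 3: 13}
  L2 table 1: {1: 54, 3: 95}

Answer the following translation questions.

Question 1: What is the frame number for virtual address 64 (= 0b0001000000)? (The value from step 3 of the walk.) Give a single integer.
vaddr = 64: l1_idx=0, l2_idx=2
L1[0] = 0; L2[0][2] = 31

Answer: 31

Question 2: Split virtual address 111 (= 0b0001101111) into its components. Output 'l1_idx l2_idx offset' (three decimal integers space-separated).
Answer: 0 3 15

Derivation:
vaddr = 111 = 0b0001101111
  top 3 bits -> l1_idx = 0
  next 2 bits -> l2_idx = 3
  bottom 5 bits -> offset = 15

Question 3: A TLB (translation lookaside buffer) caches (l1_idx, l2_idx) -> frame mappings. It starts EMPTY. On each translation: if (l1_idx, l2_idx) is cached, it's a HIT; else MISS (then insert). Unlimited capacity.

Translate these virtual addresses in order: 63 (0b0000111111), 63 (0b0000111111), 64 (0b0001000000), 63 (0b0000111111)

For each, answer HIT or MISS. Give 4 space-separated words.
Answer: MISS HIT MISS HIT

Derivation:
vaddr=63: (0,1) not in TLB -> MISS, insert
vaddr=63: (0,1) in TLB -> HIT
vaddr=64: (0,2) not in TLB -> MISS, insert
vaddr=63: (0,1) in TLB -> HIT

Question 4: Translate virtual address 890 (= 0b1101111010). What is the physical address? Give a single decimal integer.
vaddr = 890 = 0b1101111010
Split: l1_idx=6, l2_idx=3, offset=26
L1[6] = 1
L2[1][3] = 95
paddr = 95 * 32 + 26 = 3066

Answer: 3066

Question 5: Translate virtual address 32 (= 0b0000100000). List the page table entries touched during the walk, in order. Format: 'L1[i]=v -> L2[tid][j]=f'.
Answer: L1[0]=0 -> L2[0][1]=47

Derivation:
vaddr = 32 = 0b0000100000
Split: l1_idx=0, l2_idx=1, offset=0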